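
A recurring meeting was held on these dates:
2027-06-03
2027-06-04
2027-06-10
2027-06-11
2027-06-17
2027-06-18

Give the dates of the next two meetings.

2027-06-24, 2027-06-25

Every event lands on a Thursday or Friday (gaps cycle 1, 6, 1, 6, 1).
So the schedule is: every Thursday and Friday.
Next Thursday: 2027-06-24.
Next Friday: 2027-06-25.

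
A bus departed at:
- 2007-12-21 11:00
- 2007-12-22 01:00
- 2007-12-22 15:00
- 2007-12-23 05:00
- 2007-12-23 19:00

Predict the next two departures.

The interval is a steady 14 hours (14, 14, 14, 14).
2007-12-23 19:00 + 14 h = 2007-12-24 09:00.
2007-12-24 09:00 + 14 h = 2007-12-24 23:00.

2007-12-24 09:00, 2007-12-24 23:00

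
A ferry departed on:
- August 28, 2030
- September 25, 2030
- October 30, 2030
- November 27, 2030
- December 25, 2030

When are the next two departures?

Every date is a Wednesday; gaps 28, 35, 28, 28 days.
Each is the last Wednesday of its month (at least one falls on the 29th or later, ruling out '4th Wednesday').
Last Wednesday of January 2031: January 29, 2031.
February 2031 ends with Wednesday February 26, 2031.

January 29, 2031; February 26, 2031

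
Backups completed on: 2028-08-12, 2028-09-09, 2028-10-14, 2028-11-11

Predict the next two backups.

2028-12-09, 2029-01-13

These are Saturdays at 28- or 35-day spacing (28, 35, 28).
The pattern: 2nd Saturday of the month.
2nd Saturday of December 2028: 2028-12-09.
2nd Saturday of January 2029: 2029-01-13.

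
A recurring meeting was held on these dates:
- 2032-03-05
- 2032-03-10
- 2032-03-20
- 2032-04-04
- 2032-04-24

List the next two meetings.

Intervals are 5, 10, 15, 20 days — an arithmetic progression with common difference 5.
Next gap: 25 days. 2032-04-24 + 25 days = 2032-05-19.
Next gap: 30 days. 2032-05-19 + 30 days = 2032-06-18.

2032-05-19, 2032-06-18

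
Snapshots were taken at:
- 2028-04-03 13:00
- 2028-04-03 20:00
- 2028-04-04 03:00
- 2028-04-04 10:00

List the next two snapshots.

The interval is a steady 7 hours (7, 7, 7).
2028-04-04 10:00 + 7 h = 2028-04-04 17:00.
2028-04-04 17:00 + 7 h = 2028-04-05 00:00.

2028-04-04 17:00, 2028-04-05 00:00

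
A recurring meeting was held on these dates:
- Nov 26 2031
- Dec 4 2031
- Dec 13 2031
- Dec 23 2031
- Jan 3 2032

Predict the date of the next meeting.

Gaps: 8, 9, 10, 11 days — each gap is 1 larger than the previous one.
Next gap: 12 days. Jan 3 2032 + 12 days = Jan 15 2032.

Jan 15 2032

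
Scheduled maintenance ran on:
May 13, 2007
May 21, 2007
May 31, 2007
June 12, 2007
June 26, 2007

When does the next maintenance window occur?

Gaps: 8, 10, 12, 14 days — each gap is 2 larger than the previous one.
Next gap: 16 days. June 26, 2007 + 16 days = July 12, 2007.

July 12, 2007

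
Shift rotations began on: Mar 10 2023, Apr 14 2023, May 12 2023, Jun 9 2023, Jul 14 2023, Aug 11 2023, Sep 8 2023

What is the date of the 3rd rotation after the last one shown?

Gaps: 35, 28, 28, 35, 28, 28 days — a mix of 28 and 35. Every date is a Friday.
Each is the 2nd Friday of its month.
2nd Friday of October 2023: Oct 13 2023.
2nd Friday of November 2023: Nov 10 2023.
2nd Friday of December 2023: Dec 8 2023.

Dec 8 2023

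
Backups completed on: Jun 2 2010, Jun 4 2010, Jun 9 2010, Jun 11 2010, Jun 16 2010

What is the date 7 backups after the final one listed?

Every event lands on a Wednesday or Friday (gaps cycle 2, 5, 2, 5).
So the schedule is: every Wednesday and Friday.
The following Friday is Jun 18 2010.
Next Wednesday: Jun 23 2010.
The following Friday is Jun 25 2010.
Next Wednesday: Jun 30 2010.
The following Friday is Jul 2 2010.
Next Wednesday: Jul 7 2010.
The following Friday is Jul 9 2010.

Jul 9 2010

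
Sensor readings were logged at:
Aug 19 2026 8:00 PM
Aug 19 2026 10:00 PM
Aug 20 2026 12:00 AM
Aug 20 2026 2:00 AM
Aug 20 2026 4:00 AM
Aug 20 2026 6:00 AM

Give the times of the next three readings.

Aug 20 2026 8:00 AM, Aug 20 2026 10:00 AM, Aug 20 2026 12:00 PM

Spacing: 2, 2, 2, 2, 2 h — constant 2 h.
Aug 20 2026 6:00 AM + 2 h = Aug 20 2026 8:00 AM.
Aug 20 2026 8:00 AM + 2 h = Aug 20 2026 10:00 AM.
Aug 20 2026 10:00 AM + 2 h = Aug 20 2026 12:00 PM.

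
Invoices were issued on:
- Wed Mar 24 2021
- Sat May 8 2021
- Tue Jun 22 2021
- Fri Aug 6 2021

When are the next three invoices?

Mon Sep 20 2021, Thu Nov 4 2021, Sun Dec 19 2021

Gaps between consecutive events: 45, 45, 45 days — a constant 45-day interval.
Fri Aug 6 2021 + 45 days = Mon Sep 20 2021.
Mon Sep 20 2021 + 45 days = Thu Nov 4 2021.
Thu Nov 4 2021 + 45 days = Sun Dec 19 2021.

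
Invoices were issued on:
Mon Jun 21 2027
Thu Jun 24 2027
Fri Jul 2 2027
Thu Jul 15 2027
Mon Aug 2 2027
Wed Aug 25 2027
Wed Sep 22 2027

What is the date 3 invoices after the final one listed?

Fri Jan 14 2028

The spacing grows by 5 each time: 3, 8, 13, 18, 23, 28 days.
Next gap: 33 days. Wed Sep 22 2027 + 33 days = Mon Oct 25 2027.
Next gap: 38 days. Mon Oct 25 2027 + 38 days = Thu Dec 2 2027.
Next gap: 43 days. Thu Dec 2 2027 + 43 days = Fri Jan 14 2028.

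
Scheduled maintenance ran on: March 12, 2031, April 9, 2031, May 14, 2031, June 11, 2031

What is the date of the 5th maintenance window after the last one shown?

November 12, 2031

Gaps: 28, 35, 28 days — a mix of 28 and 35. Every date is a Wednesday.
Each is the 2nd Wednesday of its month.
2nd Wednesday of July 2031: July 9, 2031.
2nd Wednesday of August 2031: August 13, 2031.
September 2031 — 2nd Wednesday is September 10, 2031.
2nd Wednesday of October 2031: October 8, 2031.
November 2031 — 2nd Wednesday is November 12, 2031.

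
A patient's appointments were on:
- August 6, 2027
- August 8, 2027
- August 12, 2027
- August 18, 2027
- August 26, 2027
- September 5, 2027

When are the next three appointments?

September 17, 2027; October 1, 2027; October 17, 2027

The spacing grows by 2 each time: 2, 4, 6, 8, 10 days.
Next gap: 12 days. September 5, 2027 + 12 days = September 17, 2027.
Next gap: 14 days. September 17, 2027 + 14 days = October 1, 2027.
Next gap: 16 days. October 1, 2027 + 16 days = October 17, 2027.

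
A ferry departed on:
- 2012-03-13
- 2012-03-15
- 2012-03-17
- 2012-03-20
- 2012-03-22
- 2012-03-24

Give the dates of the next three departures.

2012-03-27, 2012-03-29, 2012-03-31

The gap pattern 2, 2, 3, 2, 2 repeats every 3 events.
These are the Tuesdays, Thursdays and Saturdays of each week.
Next Tuesday: 2012-03-27.
The following Thursday is 2012-03-29.
Next Saturday: 2012-03-31.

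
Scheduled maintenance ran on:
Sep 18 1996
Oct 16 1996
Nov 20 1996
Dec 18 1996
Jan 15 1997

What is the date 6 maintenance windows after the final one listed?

Jul 16 1997

All dates are Wednesdays, 28, 35, 28, 28 days apart.
Specifically, the 3rd Wednesday of each month.
February 1997 — 3rd Wednesday is Feb 19 1997.
3rd Wednesday of March 1997: Mar 19 1997.
April 1997 — 3rd Wednesday is Apr 16 1997.
May 1997 — 3rd Wednesday is May 21 1997.
3rd Wednesday of June 1997: Jun 18 1997.
3rd Wednesday of July 1997: Jul 16 1997.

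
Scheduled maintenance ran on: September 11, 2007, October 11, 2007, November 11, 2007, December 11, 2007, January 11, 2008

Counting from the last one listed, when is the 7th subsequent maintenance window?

Each date is the 11th; the gaps (30, 31, 30, 31) track the month lengths.
The rule is the 11th of each month.
February 2008: February 11, 2008.
March 2008: March 11, 2008.
April 2008: April 11, 2008.
May 2008: May 11, 2008.
June 2008: June 11, 2008.
July 2008: July 11, 2008.
Next: August 2008 → August 11, 2008.

August 11, 2008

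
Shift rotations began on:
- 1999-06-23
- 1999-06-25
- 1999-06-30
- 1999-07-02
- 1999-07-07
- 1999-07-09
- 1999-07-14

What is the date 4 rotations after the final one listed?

Every event lands on a Wednesday or Friday (gaps cycle 2, 5, 2, 5, 2, 5).
So the schedule is: every Wednesday and Friday.
The following Friday is 1999-07-16.
The following Wednesday is 1999-07-21.
Next Friday: 1999-07-23.
Next Wednesday: 1999-07-28.

1999-07-28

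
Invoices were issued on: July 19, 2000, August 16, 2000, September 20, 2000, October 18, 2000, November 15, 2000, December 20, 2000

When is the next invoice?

January 17, 2001

These are Wednesdays at 28- or 35-day spacing (28, 35, 28, 28, 35).
The pattern: 3rd Wednesday of the month.
January 2001 — 3rd Wednesday is January 17, 2001.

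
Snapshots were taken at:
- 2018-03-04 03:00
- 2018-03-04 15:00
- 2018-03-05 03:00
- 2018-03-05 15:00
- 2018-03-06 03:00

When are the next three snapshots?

Gaps: 12, 12, 12, 12 hours — each event is 12 hours after the previous one.
2018-03-06 03:00 + 12 h = 2018-03-06 15:00.
2018-03-06 15:00 + 12 h = 2018-03-07 03:00.
2018-03-07 03:00 + 12 h = 2018-03-07 15:00.

2018-03-06 15:00, 2018-03-07 03:00, 2018-03-07 15:00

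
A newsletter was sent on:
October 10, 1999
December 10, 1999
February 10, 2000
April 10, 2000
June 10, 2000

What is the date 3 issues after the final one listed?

December 10, 2000

Each date is the 10th; the gaps (61, 62, 60, 61) track the month lengths.
The rule is the 10th of every 2 months.
August 2000: August 10, 2000.
October 2000: October 10, 2000.
December 2000: December 10, 2000.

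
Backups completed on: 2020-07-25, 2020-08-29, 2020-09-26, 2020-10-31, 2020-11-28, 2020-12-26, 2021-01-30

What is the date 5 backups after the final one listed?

All Saturdays; the gaps (35, 28, 35, 28, 28, 35) vary with month length.
This is the last Saturday of each month.
February 2021 ends with Saturday 2021-02-27.
March 2021 ends with Saturday 2021-03-27.
April 2021 ends with Saturday 2021-04-24.
Last Saturday of May 2021: 2021-05-29.
June 2021 ends with Saturday 2021-06-26.

2021-06-26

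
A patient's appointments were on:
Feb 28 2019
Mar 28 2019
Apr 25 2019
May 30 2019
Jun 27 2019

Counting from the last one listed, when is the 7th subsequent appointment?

These are Thursdays with 28, 28, 35, 28-day gaps.
Each is the final Thursday of its month — May 30 2019 is past the 28th, so '4th Thursday' doesn't fit.
Last Thursday of July 2019: Jul 25 2019.
August 2019 ends with Thursday Aug 29 2019.
September 2019 ends with Thursday Sep 26 2019.
Last Thursday of October 2019: Oct 31 2019.
November 2019 ends with Thursday Nov 28 2019.
Last Thursday of December 2019: Dec 26 2019.
Last Thursday of January 2020: Jan 30 2020.

Jan 30 2020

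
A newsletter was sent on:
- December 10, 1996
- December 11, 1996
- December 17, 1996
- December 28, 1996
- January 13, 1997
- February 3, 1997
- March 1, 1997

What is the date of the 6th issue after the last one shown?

November 17, 1997

Gaps: 1, 6, 11, 16, 21, 26 days — each gap is 5 larger than the previous one.
Next gap: 31 days. March 1, 1997 + 31 days = April 1, 1997.
Next gap: 36 days. April 1, 1997 + 36 days = May 7, 1997.
Next gap: 41 days. May 7, 1997 + 41 days = June 17, 1997.
Next gap: 46 days. June 17, 1997 + 46 days = August 2, 1997.
Next gap: 51 days. August 2, 1997 + 51 days = September 22, 1997.
Next gap: 56 days. September 22, 1997 + 56 days = November 17, 1997.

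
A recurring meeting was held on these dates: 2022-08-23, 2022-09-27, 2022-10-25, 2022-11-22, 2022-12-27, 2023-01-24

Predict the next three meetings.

2023-02-28, 2023-03-28, 2023-04-25

Gaps: 35, 28, 28, 35, 28 days — a mix of 28 and 35. Every date is a Tuesday.
Each is the 4th Tuesday of its month.
4th Tuesday of February 2023: 2023-02-28.
March 2023 — 4th Tuesday is 2023-03-28.
April 2023 — 4th Tuesday is 2023-04-25.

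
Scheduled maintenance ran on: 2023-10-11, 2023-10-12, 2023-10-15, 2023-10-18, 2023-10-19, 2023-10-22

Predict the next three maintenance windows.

2023-10-25, 2023-10-26, 2023-10-29

The gap pattern 1, 3, 3, 1, 3 repeats every 3 events.
These are the Wednesdays, Thursdays and Sundays of each week.
The following Wednesday is 2023-10-25.
The following Thursday is 2023-10-26.
The following Sunday is 2023-10-29.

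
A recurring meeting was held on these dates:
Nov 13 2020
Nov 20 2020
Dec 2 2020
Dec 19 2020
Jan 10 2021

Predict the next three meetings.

Gaps: 7, 12, 17, 22 days — each gap is 5 larger than the previous one.
Next gap: 27 days. Jan 10 2021 + 27 days = Feb 6 2021.
Next gap: 32 days. Feb 6 2021 + 32 days = Mar 10 2021.
Next gap: 37 days. Mar 10 2021 + 37 days = Apr 16 2021.

Feb 6 2021, Mar 10 2021, Apr 16 2021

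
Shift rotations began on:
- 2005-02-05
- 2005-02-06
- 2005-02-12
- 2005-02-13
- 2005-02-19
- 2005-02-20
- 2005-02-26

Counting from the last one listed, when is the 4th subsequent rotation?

Every event lands on a Saturday or Sunday (gaps cycle 1, 6, 1, 6, 1, 6).
So the schedule is: every Saturday and Sunday.
Next Sunday: 2005-02-27.
The following Saturday is 2005-03-05.
The following Sunday is 2005-03-06.
The following Saturday is 2005-03-12.

2005-03-12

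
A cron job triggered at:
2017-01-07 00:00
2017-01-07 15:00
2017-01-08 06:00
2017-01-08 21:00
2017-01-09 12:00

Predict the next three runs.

Gaps: 15, 15, 15, 15 hours — each event is 15 hours after the previous one.
2017-01-09 12:00 + 15 h = 2017-01-10 03:00.
2017-01-10 03:00 + 15 h = 2017-01-10 18:00.
2017-01-10 18:00 + 15 h = 2017-01-11 09:00.

2017-01-10 03:00, 2017-01-10 18:00, 2017-01-11 09:00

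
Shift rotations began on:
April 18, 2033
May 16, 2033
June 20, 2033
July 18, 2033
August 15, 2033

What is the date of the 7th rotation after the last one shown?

March 20, 2034

Gaps: 28, 35, 28, 28 days — a mix of 28 and 35. Every date is a Monday.
Each is the 3rd Monday of its month.
September 2033 — 3rd Monday is September 19, 2033.
3rd Monday of October 2033: October 17, 2033.
November 2033 — 3rd Monday is November 21, 2033.
December 2033 — 3rd Monday is December 19, 2033.
3rd Monday of January 2034: January 16, 2034.
3rd Monday of February 2034: February 20, 2034.
3rd Monday of March 2034: March 20, 2034.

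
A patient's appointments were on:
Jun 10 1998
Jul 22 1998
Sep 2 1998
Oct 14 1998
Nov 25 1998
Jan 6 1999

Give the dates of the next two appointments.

Feb 17 1999, Mar 31 1999

Every event comes 42 days after the last (42, 42, 42, 42, 42).
Jan 6 1999 + 42 days = Feb 17 1999.
Feb 17 1999 + 42 days = Mar 31 1999.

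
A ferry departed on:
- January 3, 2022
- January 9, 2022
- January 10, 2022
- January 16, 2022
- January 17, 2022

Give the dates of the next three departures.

January 23, 2022; January 24, 2022; January 30, 2022

Every event lands on a Monday or Sunday (gaps cycle 6, 1, 6, 1).
So the schedule is: every Monday and Sunday.
Next Sunday: January 23, 2022.
The following Monday is January 24, 2022.
Next Sunday: January 30, 2022.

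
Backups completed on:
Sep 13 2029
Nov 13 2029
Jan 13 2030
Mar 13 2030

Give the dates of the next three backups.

May 13 2030, Jul 13 2030, Sep 13 2030

Gaps: 61, 61, 59 days — not constant. Every event is on the 13th of the month.
Pattern: the 13th of every 2 months.
Next: May 2030 → May 13 2030.
July 2030: Jul 13 2030.
Next: September 2030 → Sep 13 2030.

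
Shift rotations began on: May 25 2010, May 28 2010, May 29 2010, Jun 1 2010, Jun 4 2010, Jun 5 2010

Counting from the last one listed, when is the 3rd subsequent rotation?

Jun 12 2010

Every event lands on a Tuesday or Friday or Saturday (gaps cycle 3, 1, 3, 3, 1).
So the schedule is: every Tuesday, Friday and Saturday.
The following Tuesday is Jun 8 2010.
The following Friday is Jun 11 2010.
The following Saturday is Jun 12 2010.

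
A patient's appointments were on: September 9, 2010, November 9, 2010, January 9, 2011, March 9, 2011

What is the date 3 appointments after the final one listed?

September 9, 2011

Each date is the 9th; the gaps (61, 61, 59) track the month lengths.
The rule is the 9th of every 2 months.
May 2011: May 9, 2011.
July 2011: July 9, 2011.
Next: September 2011 → September 9, 2011.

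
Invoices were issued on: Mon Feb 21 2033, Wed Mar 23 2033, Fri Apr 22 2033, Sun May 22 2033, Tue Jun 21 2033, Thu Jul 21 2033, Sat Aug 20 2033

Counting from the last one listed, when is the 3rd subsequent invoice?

Gaps between consecutive events: 30, 30, 30, 30, 30, 30 days — a constant 30-day interval.
Sat Aug 20 2033 + 30 days = Mon Sep 19 2033.
Mon Sep 19 2033 + 30 days = Wed Oct 19 2033.
Wed Oct 19 2033 + 30 days = Fri Nov 18 2033.

Fri Nov 18 2033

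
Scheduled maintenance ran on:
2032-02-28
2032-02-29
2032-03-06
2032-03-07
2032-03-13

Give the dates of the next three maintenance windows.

2032-03-14, 2032-03-20, 2032-03-21

The gap pattern 1, 6, 1, 6 repeats every 2 events.
These are the Saturdays and Sundays of each week.
The following Sunday is 2032-03-14.
The following Saturday is 2032-03-20.
Next Sunday: 2032-03-21.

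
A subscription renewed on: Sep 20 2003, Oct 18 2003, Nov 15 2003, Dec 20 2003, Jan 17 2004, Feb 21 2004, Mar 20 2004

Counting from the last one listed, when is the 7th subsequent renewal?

Gaps: 28, 28, 35, 28, 35, 28 days — a mix of 28 and 35. Every date is a Saturday.
Each is the 3rd Saturday of its month.
3rd Saturday of April 2004: Apr 17 2004.
3rd Saturday of May 2004: May 15 2004.
3rd Saturday of June 2004: Jun 19 2004.
July 2004 — 3rd Saturday is Jul 17 2004.
3rd Saturday of August 2004: Aug 21 2004.
3rd Saturday of September 2004: Sep 18 2004.
October 2004 — 3rd Saturday is Oct 16 2004.

Oct 16 2004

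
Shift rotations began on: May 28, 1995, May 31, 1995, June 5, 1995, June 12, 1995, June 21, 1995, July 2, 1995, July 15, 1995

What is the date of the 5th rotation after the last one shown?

October 18, 1995

The spacing grows by 2 each time: 3, 5, 7, 9, 11, 13 days.
Next gap: 15 days. July 15, 1995 + 15 days = July 30, 1995.
Next gap: 17 days. July 30, 1995 + 17 days = August 16, 1995.
Next gap: 19 days. August 16, 1995 + 19 days = September 4, 1995.
Next gap: 21 days. September 4, 1995 + 21 days = September 25, 1995.
Next gap: 23 days. September 25, 1995 + 23 days = October 18, 1995.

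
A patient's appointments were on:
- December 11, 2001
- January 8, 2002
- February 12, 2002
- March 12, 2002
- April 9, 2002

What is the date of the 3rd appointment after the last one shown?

July 9, 2002

All dates are Tuesdays, 28, 35, 28, 28 days apart.
Specifically, the 2nd Tuesday of each month.
2nd Tuesday of May 2002: May 14, 2002.
June 2002 — 2nd Tuesday is June 11, 2002.
July 2002 — 2nd Tuesday is July 9, 2002.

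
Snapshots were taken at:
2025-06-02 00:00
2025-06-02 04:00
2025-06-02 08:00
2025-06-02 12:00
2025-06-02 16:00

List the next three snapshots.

Gaps: 4, 4, 4, 4 hours — each event is 4 hours after the previous one.
2025-06-02 16:00 + 4 h = 2025-06-02 20:00.
2025-06-02 20:00 + 4 h = 2025-06-03 00:00.
2025-06-03 00:00 + 4 h = 2025-06-03 04:00.

2025-06-02 20:00, 2025-06-03 00:00, 2025-06-03 04:00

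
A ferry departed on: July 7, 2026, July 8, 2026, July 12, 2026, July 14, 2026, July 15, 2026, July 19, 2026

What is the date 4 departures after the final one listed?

July 28, 2026

Gaps: 1, 4, 2, 1, 4 days — not constant, but cyclic with period 3.
The events fall on every Tuesday, Wednesday and Sunday.
Next Tuesday: July 21, 2026.
Next Wednesday: July 22, 2026.
Next Sunday: July 26, 2026.
The following Tuesday is July 28, 2026.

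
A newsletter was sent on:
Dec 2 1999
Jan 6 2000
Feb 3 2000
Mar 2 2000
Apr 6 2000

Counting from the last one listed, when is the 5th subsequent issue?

Sep 7 2000

Gaps: 35, 28, 28, 35 days — a mix of 28 and 35. Every date is a Thursday.
Each is the 1st Thursday of its month.
1st Thursday of May 2000: May 4 2000.
1st Thursday of June 2000: Jun 1 2000.
1st Thursday of July 2000: Jul 6 2000.
August 2000 — 1st Thursday is Aug 3 2000.
September 2000 — 1st Thursday is Sep 7 2000.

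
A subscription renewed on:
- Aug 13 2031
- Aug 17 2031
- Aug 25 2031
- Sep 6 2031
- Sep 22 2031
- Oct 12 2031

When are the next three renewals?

Nov 5 2031, Dec 3 2031, Jan 4 2032

The spacing grows by 4 each time: 4, 8, 12, 16, 20 days.
Next gap: 24 days. Oct 12 2031 + 24 days = Nov 5 2031.
Next gap: 28 days. Nov 5 2031 + 28 days = Dec 3 2031.
Next gap: 32 days. Dec 3 2031 + 32 days = Jan 4 2032.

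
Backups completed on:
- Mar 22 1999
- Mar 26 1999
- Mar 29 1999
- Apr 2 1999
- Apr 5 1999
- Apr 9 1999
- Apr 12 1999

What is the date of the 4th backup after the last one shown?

Gaps: 4, 3, 4, 3, 4, 3 days — not constant, but cyclic with period 2.
The events fall on every Monday and Friday.
The following Friday is Apr 16 1999.
The following Monday is Apr 19 1999.
The following Friday is Apr 23 1999.
Next Monday: Apr 26 1999.

Apr 26 1999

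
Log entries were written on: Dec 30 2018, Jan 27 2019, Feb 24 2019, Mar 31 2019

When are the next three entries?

Apr 28 2019, May 26 2019, Jun 30 2019

All Sundays; the gaps (28, 28, 35) vary with month length.
This is the last Sunday of each month.
April 2019 ends with Sunday Apr 28 2019.
Last Sunday of May 2019: May 26 2019.
June 2019 ends with Sunday Jun 30 2019.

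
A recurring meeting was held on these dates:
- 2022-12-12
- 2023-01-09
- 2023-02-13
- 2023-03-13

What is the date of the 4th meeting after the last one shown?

2023-07-10

These are Mondays at 28- or 35-day spacing (28, 35, 28).
The pattern: 2nd Monday of the month.
2nd Monday of April 2023: 2023-04-10.
2nd Monday of May 2023: 2023-05-08.
June 2023 — 2nd Monday is 2023-06-12.
2nd Monday of July 2023: 2023-07-10.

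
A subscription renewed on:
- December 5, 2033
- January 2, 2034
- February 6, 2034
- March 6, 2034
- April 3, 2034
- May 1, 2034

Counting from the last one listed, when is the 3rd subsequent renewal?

These are Mondays at 28- or 35-day spacing (28, 35, 28, 28, 28).
The pattern: 1st Monday of the month.
1st Monday of June 2034: June 5, 2034.
July 2034 — 1st Monday is July 3, 2034.
1st Monday of August 2034: August 7, 2034.

August 7, 2034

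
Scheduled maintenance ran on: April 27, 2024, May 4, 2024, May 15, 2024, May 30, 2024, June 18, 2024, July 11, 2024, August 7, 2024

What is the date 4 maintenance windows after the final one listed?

January 2, 2025

The spacing grows by 4 each time: 7, 11, 15, 19, 23, 27 days.
Next gap: 31 days. August 7, 2024 + 31 days = September 7, 2024.
Next gap: 35 days. September 7, 2024 + 35 days = October 12, 2024.
Next gap: 39 days. October 12, 2024 + 39 days = November 20, 2024.
Next gap: 43 days. November 20, 2024 + 43 days = January 2, 2025.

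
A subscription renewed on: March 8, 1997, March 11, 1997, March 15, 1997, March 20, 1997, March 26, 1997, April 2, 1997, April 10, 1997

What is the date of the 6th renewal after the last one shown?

June 18, 1997

Intervals are 3, 4, 5, 6, 7, 8 days — an arithmetic progression with common difference 1.
Next gap: 9 days. April 10, 1997 + 9 days = April 19, 1997.
Next gap: 10 days. April 19, 1997 + 10 days = April 29, 1997.
Next gap: 11 days. April 29, 1997 + 11 days = May 10, 1997.
Next gap: 12 days. May 10, 1997 + 12 days = May 22, 1997.
Next gap: 13 days. May 22, 1997 + 13 days = June 4, 1997.
Next gap: 14 days. June 4, 1997 + 14 days = June 18, 1997.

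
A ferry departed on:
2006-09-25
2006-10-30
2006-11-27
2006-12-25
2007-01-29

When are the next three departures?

Every date is a Monday; gaps 35, 28, 28, 35 days.
Each is the last Monday of its month (at least one falls on the 29th or later, ruling out '4th Monday').
Last Monday of February 2007: 2007-02-26.
March 2007 ends with Monday 2007-03-26.
April 2007 ends with Monday 2007-04-30.

2007-02-26, 2007-03-26, 2007-04-30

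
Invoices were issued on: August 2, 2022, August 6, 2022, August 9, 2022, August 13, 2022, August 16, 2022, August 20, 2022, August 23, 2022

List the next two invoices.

August 27, 2022; August 30, 2022

The gap pattern 4, 3, 4, 3, 4, 3 repeats every 2 events.
These are the Tuesdays and Saturdays of each week.
The following Saturday is August 27, 2022.
Next Tuesday: August 30, 2022.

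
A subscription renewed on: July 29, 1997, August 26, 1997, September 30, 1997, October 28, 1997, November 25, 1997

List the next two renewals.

December 30, 1997; January 27, 1998

These are Tuesdays with 28, 35, 28, 28-day gaps.
Each is the final Tuesday of its month — July 29, 1997 is past the 28th, so '4th Tuesday' doesn't fit.
December 1997 ends with Tuesday December 30, 1997.
January 1998 ends with Tuesday January 27, 1998.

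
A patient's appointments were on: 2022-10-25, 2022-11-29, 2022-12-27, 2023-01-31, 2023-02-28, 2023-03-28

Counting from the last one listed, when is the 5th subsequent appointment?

These are Tuesdays with 35, 28, 35, 28, 28-day gaps.
Each is the final Tuesday of its month — 2022-11-29 is past the 28th, so '4th Tuesday' doesn't fit.
Last Tuesday of April 2023: 2023-04-25.
May 2023 ends with Tuesday 2023-05-30.
Last Tuesday of June 2023: 2023-06-27.
Last Tuesday of July 2023: 2023-07-25.
August 2023 ends with Tuesday 2023-08-29.

2023-08-29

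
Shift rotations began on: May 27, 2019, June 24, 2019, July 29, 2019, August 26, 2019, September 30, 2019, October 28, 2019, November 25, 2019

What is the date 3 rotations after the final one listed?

Every date is a Monday; gaps 28, 35, 28, 35, 28, 28 days.
Each is the last Monday of its month (at least one falls on the 29th or later, ruling out '4th Monday').
December 2019 ends with Monday December 30, 2019.
Last Monday of January 2020: January 27, 2020.
Last Monday of February 2020: February 24, 2020.

February 24, 2020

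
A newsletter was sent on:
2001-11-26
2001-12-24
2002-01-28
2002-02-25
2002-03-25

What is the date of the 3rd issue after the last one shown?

2002-06-24

Gaps: 28, 35, 28, 28 days — a mix of 28 and 35. Every date is a Monday.
Each is the 4th Monday of its month.
April 2002 — 4th Monday is 2002-04-22.
May 2002 — 4th Monday is 2002-05-27.
4th Monday of June 2002: 2002-06-24.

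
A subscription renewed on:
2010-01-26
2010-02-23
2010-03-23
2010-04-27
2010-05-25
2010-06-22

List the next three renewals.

All dates are Tuesdays, 28, 28, 35, 28, 28 days apart.
Specifically, the 4th Tuesday of each month.
July 2010 — 4th Tuesday is 2010-07-27.
August 2010 — 4th Tuesday is 2010-08-24.
4th Tuesday of September 2010: 2010-09-28.

2010-07-27, 2010-08-24, 2010-09-28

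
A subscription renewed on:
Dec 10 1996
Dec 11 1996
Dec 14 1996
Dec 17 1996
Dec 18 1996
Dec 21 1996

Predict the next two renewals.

The gap pattern 1, 3, 3, 1, 3 repeats every 3 events.
These are the Tuesdays, Wednesdays and Saturdays of each week.
The following Tuesday is Dec 24 1996.
Next Wednesday: Dec 25 1996.

Dec 24 1996, Dec 25 1996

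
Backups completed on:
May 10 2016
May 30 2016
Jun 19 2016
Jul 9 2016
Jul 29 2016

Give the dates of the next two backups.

Every event comes 20 days after the last (20, 20, 20, 20).
Jul 29 2016 + 20 days = Aug 18 2016.
Aug 18 2016 + 20 days = Sep 7 2016.

Aug 18 2016, Sep 7 2016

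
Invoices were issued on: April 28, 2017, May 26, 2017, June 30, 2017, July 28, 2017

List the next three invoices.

Every date is a Friday; gaps 28, 35, 28 days.
Each is the last Friday of its month (at least one falls on the 29th or later, ruling out '4th Friday').
Last Friday of August 2017: August 25, 2017.
Last Friday of September 2017: September 29, 2017.
October 2017 ends with Friday October 27, 2017.

August 25, 2017; September 29, 2017; October 27, 2017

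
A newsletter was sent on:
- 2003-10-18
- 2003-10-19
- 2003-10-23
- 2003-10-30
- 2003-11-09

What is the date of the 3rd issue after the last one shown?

The spacing grows by 3 each time: 1, 4, 7, 10 days.
Next gap: 13 days. 2003-11-09 + 13 days = 2003-11-22.
Next gap: 16 days. 2003-11-22 + 16 days = 2003-12-08.
Next gap: 19 days. 2003-12-08 + 19 days = 2003-12-27.

2003-12-27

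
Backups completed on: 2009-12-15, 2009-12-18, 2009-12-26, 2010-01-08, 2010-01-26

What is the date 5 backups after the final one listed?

Intervals are 3, 8, 13, 18 days — an arithmetic progression with common difference 5.
Next gap: 23 days. 2010-01-26 + 23 days = 2010-02-18.
Next gap: 28 days. 2010-02-18 + 28 days = 2010-03-18.
Next gap: 33 days. 2010-03-18 + 33 days = 2010-04-20.
Next gap: 38 days. 2010-04-20 + 38 days = 2010-05-28.
Next gap: 43 days. 2010-05-28 + 43 days = 2010-07-10.

2010-07-10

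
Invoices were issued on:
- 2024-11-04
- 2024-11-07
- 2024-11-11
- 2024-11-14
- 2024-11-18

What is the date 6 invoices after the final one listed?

2024-12-09

Every event lands on a Monday or Thursday (gaps cycle 3, 4, 3, 4).
So the schedule is: every Monday and Thursday.
The following Thursday is 2024-11-21.
Next Monday: 2024-11-25.
The following Thursday is 2024-11-28.
Next Monday: 2024-12-02.
The following Thursday is 2024-12-05.
Next Monday: 2024-12-09.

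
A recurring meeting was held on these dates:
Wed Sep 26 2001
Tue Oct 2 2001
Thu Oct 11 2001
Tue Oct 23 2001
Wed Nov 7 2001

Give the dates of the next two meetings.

Intervals are 6, 9, 12, 15 days — an arithmetic progression with common difference 3.
Next gap: 18 days. Wed Nov 7 2001 + 18 days = Sun Nov 25 2001.
Next gap: 21 days. Sun Nov 25 2001 + 21 days = Sun Dec 16 2001.

Sun Nov 25 2001, Sun Dec 16 2001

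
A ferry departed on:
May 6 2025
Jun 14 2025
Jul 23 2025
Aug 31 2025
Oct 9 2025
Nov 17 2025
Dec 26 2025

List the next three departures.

Feb 3 2026, Mar 14 2026, Apr 22 2026

The spacing is 39, 39, 39, 39, 39, 39 days — always 39 days.
Dec 26 2025 + 39 days = Feb 3 2026.
Feb 3 2026 + 39 days = Mar 14 2026.
Mar 14 2026 + 39 days = Apr 22 2026.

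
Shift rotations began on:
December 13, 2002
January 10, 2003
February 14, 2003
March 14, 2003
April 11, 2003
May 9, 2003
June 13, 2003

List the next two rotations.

All dates are Fridays, 28, 35, 28, 28, 28, 35 days apart.
Specifically, the 2nd Friday of each month.
July 2003 — 2nd Friday is July 11, 2003.
2nd Friday of August 2003: August 8, 2003.

July 11, 2003; August 8, 2003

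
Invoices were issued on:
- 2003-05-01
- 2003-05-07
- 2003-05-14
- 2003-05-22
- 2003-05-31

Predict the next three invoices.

Gaps: 6, 7, 8, 9 days — each gap is 1 larger than the previous one.
Next gap: 10 days. 2003-05-31 + 10 days = 2003-06-10.
Next gap: 11 days. 2003-06-10 + 11 days = 2003-06-21.
Next gap: 12 days. 2003-06-21 + 12 days = 2003-07-03.

2003-06-10, 2003-06-21, 2003-07-03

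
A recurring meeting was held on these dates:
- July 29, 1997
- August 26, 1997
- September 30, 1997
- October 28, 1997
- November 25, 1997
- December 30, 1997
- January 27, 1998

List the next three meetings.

February 24, 1998; March 31, 1998; April 28, 1998

Every date is a Tuesday; gaps 28, 35, 28, 28, 35, 28 days.
Each is the last Tuesday of its month (at least one falls on the 29th or later, ruling out '4th Tuesday').
Last Tuesday of February 1998: February 24, 1998.
Last Tuesday of March 1998: March 31, 1998.
April 1998 ends with Tuesday April 28, 1998.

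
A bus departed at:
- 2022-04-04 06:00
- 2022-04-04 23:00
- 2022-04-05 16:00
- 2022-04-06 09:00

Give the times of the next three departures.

The interval is a steady 17 hours (17, 17, 17).
2022-04-06 09:00 + 17 h = 2022-04-07 02:00.
2022-04-07 02:00 + 17 h = 2022-04-07 19:00.
2022-04-07 19:00 + 17 h = 2022-04-08 12:00.

2022-04-07 02:00, 2022-04-07 19:00, 2022-04-08 12:00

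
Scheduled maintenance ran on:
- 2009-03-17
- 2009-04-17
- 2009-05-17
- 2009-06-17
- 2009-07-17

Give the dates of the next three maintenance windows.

Gaps: 31, 30, 31, 30 days — not constant. Every event is on the 17th of the month.
Pattern: the 17th of each month.
August 2009: 2009-08-17.
Next: September 2009 → 2009-09-17.
Next: October 2009 → 2009-10-17.

2009-08-17, 2009-09-17, 2009-10-17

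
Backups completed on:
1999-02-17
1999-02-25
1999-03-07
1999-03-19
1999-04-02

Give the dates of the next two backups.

The spacing grows by 2 each time: 8, 10, 12, 14 days.
Next gap: 16 days. 1999-04-02 + 16 days = 1999-04-18.
Next gap: 18 days. 1999-04-18 + 18 days = 1999-05-06.

1999-04-18, 1999-05-06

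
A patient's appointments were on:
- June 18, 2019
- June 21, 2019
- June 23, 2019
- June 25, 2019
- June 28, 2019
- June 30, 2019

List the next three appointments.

July 2, 2019; July 5, 2019; July 7, 2019

Every event lands on a Tuesday or Friday or Sunday (gaps cycle 3, 2, 2, 3, 2).
So the schedule is: every Tuesday, Friday and Sunday.
The following Tuesday is July 2, 2019.
Next Friday: July 5, 2019.
The following Sunday is July 7, 2019.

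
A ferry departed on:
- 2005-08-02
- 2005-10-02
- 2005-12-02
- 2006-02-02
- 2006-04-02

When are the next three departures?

Each date is the 2nd; the gaps (61, 61, 62, 59) track the month lengths.
The rule is the 2nd of every 2 months.
June 2006: 2006-06-02.
August 2006: 2006-08-02.
Next: October 2006 → 2006-10-02.

2006-06-02, 2006-08-02, 2006-10-02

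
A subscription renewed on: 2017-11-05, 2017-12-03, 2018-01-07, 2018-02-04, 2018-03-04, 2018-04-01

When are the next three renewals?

2018-05-06, 2018-06-03, 2018-07-01

Gaps: 28, 35, 28, 28, 28 days — a mix of 28 and 35. Every date is a Sunday.
Each is the 1st Sunday of its month.
May 2018 — 1st Sunday is 2018-05-06.
1st Sunday of June 2018: 2018-06-03.
1st Sunday of July 2018: 2018-07-01.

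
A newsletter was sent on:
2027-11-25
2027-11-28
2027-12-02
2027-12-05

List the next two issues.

The gap pattern 3, 4, 3 repeats every 2 events.
These are the Thursdays and Sundays of each week.
Next Thursday: 2027-12-09.
The following Sunday is 2027-12-12.

2027-12-09, 2027-12-12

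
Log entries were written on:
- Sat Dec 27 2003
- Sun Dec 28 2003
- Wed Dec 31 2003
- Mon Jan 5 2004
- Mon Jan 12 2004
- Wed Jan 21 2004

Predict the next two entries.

Gaps: 1, 3, 5, 7, 9 days — each gap is 2 larger than the previous one.
Next gap: 11 days. Wed Jan 21 2004 + 11 days = Sun Feb 1 2004.
Next gap: 13 days. Sun Feb 1 2004 + 13 days = Sat Feb 14 2004.

Sun Feb 1 2004, Sat Feb 14 2004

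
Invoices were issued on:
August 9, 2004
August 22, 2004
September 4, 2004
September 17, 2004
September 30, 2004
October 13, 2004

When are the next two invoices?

October 26, 2004; November 8, 2004

The spacing is 13, 13, 13, 13, 13 days — always 13 days.
October 13, 2004 + 13 days = October 26, 2004.
October 26, 2004 + 13 days = November 8, 2004.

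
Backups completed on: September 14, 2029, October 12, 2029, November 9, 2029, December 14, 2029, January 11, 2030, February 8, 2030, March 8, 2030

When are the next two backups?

Gaps: 28, 28, 35, 28, 28, 28 days — a mix of 28 and 35. Every date is a Friday.
Each is the 2nd Friday of its month.
April 2030 — 2nd Friday is April 12, 2030.
2nd Friday of May 2030: May 10, 2030.

April 12, 2030; May 10, 2030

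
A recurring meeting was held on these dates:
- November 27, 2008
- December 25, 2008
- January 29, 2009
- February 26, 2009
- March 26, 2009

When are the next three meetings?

These are Thursdays with 28, 35, 28, 28-day gaps.
Each is the final Thursday of its month — January 29, 2009 is past the 28th, so '4th Thursday' doesn't fit.
April 2009 ends with Thursday April 30, 2009.
Last Thursday of May 2009: May 28, 2009.
Last Thursday of June 2009: June 25, 2009.

April 30, 2009; May 28, 2009; June 25, 2009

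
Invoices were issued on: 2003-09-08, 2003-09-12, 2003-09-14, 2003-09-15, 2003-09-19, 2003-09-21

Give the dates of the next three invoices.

The gap pattern 4, 2, 1, 4, 2 repeats every 3 events.
These are the Mondays, Fridays and Sundays of each week.
Next Monday: 2003-09-22.
Next Friday: 2003-09-26.
Next Sunday: 2003-09-28.

2003-09-22, 2003-09-26, 2003-09-28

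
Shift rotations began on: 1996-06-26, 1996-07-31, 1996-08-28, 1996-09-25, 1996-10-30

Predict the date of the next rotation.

1996-11-27

Every date is a Wednesday; gaps 35, 28, 28, 35 days.
Each is the last Wednesday of its month (at least one falls on the 29th or later, ruling out '4th Wednesday').
November 1996 ends with Wednesday 1996-11-27.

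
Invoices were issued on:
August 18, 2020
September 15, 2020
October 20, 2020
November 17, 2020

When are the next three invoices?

December 15, 2020; January 19, 2021; February 16, 2021

These are Tuesdays at 28- or 35-day spacing (28, 35, 28).
The pattern: 3rd Tuesday of the month.
December 2020 — 3rd Tuesday is December 15, 2020.
3rd Tuesday of January 2021: January 19, 2021.
3rd Tuesday of February 2021: February 16, 2021.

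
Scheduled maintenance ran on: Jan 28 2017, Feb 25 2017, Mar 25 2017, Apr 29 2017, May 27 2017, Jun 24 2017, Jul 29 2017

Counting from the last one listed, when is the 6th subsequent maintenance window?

These are Saturdays with 28, 28, 35, 28, 28, 35-day gaps.
Each is the final Saturday of its month — Apr 29 2017 is past the 28th, so '4th Saturday' doesn't fit.
August 2017 ends with Saturday Aug 26 2017.
September 2017 ends with Saturday Sep 30 2017.
October 2017 ends with Saturday Oct 28 2017.
Last Saturday of November 2017: Nov 25 2017.
Last Saturday of December 2017: Dec 30 2017.
January 2018 ends with Saturday Jan 27 2018.

Jan 27 2018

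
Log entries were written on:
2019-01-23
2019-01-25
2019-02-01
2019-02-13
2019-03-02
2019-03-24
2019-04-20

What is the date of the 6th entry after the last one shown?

2020-01-12

Intervals are 2, 7, 12, 17, 22, 27 days — an arithmetic progression with common difference 5.
Next gap: 32 days. 2019-04-20 + 32 days = 2019-05-22.
Next gap: 37 days. 2019-05-22 + 37 days = 2019-06-28.
Next gap: 42 days. 2019-06-28 + 42 days = 2019-08-09.
Next gap: 47 days. 2019-08-09 + 47 days = 2019-09-25.
Next gap: 52 days. 2019-09-25 + 52 days = 2019-11-16.
Next gap: 57 days. 2019-11-16 + 57 days = 2020-01-12.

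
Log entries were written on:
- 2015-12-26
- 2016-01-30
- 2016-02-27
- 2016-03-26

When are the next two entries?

2016-04-30, 2016-05-28

These are Saturdays with 35, 28, 28-day gaps.
Each is the final Saturday of its month — 2016-01-30 is past the 28th, so '4th Saturday' doesn't fit.
April 2016 ends with Saturday 2016-04-30.
May 2016 ends with Saturday 2016-05-28.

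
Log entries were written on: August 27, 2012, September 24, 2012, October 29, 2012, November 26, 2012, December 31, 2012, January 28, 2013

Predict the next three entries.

All Mondays; the gaps (28, 35, 28, 35, 28) vary with month length.
This is the last Monday of each month.
Last Monday of February 2013: February 25, 2013.
Last Monday of March 2013: March 25, 2013.
Last Monday of April 2013: April 29, 2013.

February 25, 2013; March 25, 2013; April 29, 2013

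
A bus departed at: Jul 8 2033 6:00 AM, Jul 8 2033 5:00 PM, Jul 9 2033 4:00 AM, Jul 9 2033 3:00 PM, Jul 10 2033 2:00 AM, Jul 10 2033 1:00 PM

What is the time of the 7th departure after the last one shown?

Jul 13 2033 6:00 PM

Gaps: 11, 11, 11, 11, 11 hours — each event is 11 hours after the previous one.
Jul 10 2033 1:00 PM + 11 h = Jul 11 2033 12:00 AM.
Jul 11 2033 12:00 AM + 11 h = Jul 11 2033 11:00 AM.
Jul 11 2033 11:00 AM + 11 h = Jul 11 2033 10:00 PM.
Jul 11 2033 10:00 PM + 11 h = Jul 12 2033 9:00 AM.
Jul 12 2033 9:00 AM + 11 h = Jul 12 2033 8:00 PM.
Jul 12 2033 8:00 PM + 11 h = Jul 13 2033 7:00 AM.
Jul 13 2033 7:00 AM + 11 h = Jul 13 2033 6:00 PM.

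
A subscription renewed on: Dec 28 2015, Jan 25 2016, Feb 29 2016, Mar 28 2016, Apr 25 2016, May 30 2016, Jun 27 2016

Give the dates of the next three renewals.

These are Mondays with 28, 35, 28, 28, 35, 28-day gaps.
Each is the final Monday of its month — Feb 29 2016 is past the 28th, so '4th Monday' doesn't fit.
July 2016 ends with Monday Jul 25 2016.
August 2016 ends with Monday Aug 29 2016.
Last Monday of September 2016: Sep 26 2016.

Jul 25 2016, Aug 29 2016, Sep 26 2016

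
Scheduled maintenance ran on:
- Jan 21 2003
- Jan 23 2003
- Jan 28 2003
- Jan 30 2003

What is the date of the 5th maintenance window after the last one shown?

Every event lands on a Tuesday or Thursday (gaps cycle 2, 5, 2).
So the schedule is: every Tuesday and Thursday.
The following Tuesday is Feb 4 2003.
The following Thursday is Feb 6 2003.
Next Tuesday: Feb 11 2003.
The following Thursday is Feb 13 2003.
The following Tuesday is Feb 18 2003.

Feb 18 2003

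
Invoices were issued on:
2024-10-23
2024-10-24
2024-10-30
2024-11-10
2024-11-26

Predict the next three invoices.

Gaps: 1, 6, 11, 16 days — each gap is 5 larger than the previous one.
Next gap: 21 days. 2024-11-26 + 21 days = 2024-12-17.
Next gap: 26 days. 2024-12-17 + 26 days = 2025-01-12.
Next gap: 31 days. 2025-01-12 + 31 days = 2025-02-12.

2024-12-17, 2025-01-12, 2025-02-12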